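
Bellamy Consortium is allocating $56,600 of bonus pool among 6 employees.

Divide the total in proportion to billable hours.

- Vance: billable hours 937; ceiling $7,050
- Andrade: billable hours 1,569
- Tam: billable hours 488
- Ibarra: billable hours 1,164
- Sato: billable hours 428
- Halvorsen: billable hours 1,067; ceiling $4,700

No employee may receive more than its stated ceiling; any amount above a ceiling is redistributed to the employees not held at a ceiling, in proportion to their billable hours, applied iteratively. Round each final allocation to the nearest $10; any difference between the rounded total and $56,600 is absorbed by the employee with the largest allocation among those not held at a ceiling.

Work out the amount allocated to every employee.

Billable hours total: 5,653.
Unconstrained shares: Vance 9,381.60; Andrade 15,709.43; Tam 4,886.04; Ibarra 11,654.41; Sato 4,285.30; Halvorsen 10,683.21.
Held at cap: Vance ($7,050), Halvorsen ($4,700); residual $44,850 reallocated over remaining billable hours 3,649.
Redistributed shares: Andrade 19,284.64 → $19,280; Tam 5,998.03 → $6,000; Ibarra 14,306.77 → $14,310; Sato 5,260.56 → $5,260.

Vance: $7,050 | Andrade: $19,280 | Tam: $6,000 | Ibarra: $14,310 | Sato: $5,260 | Halvorsen: $4,700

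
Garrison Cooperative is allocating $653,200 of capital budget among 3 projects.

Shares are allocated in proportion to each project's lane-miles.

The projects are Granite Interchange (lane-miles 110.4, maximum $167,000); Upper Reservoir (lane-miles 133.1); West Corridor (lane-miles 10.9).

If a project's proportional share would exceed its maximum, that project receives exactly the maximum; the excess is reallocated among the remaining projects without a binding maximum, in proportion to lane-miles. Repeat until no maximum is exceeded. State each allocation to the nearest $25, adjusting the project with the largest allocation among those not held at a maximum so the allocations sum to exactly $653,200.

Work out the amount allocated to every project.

Combined lane-miles = 254.4.
Proportional shares (ignoring caps): Granite Interchange 283,464.15; Upper Reservoir 341,748.90; West Corridor 27,986.95.
Held at cap: Granite Interchange ($167,000); balance $486,200 reallocated over remaining lane-miles 144.
Redistributed shares: Upper Reservoir 449,397.36 → $449,400; West Corridor 36,802.64 → $36,800.

Granite Interchange: $167,000; Upper Reservoir: $449,400; West Corridor: $36,800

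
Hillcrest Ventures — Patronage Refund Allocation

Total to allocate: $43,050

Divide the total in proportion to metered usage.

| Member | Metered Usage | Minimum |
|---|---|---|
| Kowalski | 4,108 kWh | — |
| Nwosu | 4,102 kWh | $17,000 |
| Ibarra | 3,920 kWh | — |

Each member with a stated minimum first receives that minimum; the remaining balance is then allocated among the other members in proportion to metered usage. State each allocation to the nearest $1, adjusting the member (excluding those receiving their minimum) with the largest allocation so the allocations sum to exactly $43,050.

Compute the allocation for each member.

Guaranteed amounts: Nwosu $17,000. Remaining pool $26,050.
Remaining pool split over remaining metered usage 8,028: Kowalski 13,330.02 → $13,330; Ibarra 12,719.98 → $12,720.

Kowalski: $13,330; Nwosu: $17,000; Ibarra: $12,720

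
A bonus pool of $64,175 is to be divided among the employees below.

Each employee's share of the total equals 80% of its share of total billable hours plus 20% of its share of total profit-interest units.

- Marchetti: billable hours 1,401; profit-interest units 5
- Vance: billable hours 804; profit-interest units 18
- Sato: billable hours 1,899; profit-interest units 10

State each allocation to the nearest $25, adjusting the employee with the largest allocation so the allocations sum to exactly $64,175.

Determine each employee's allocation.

Marchetti: $19,475 · Vance: $17,050 · Sato: $27,650

Totals — billable hours 4,104, profit-interest units 33.
Blended shares (80% billable hours + 20% profit-interest units): Marchetti 0.3034; Vance 0.2658; Sato 0.4308.
Unrounded shares: Marchetti 19,470.85; Vance 17,058.75; Sato 27,645.40.
After rounding ($25): Marchetti $19,475; Vance $17,050; Sato $27,650. Sum = $64,175.
Rounded total matches; no reconciliation needed.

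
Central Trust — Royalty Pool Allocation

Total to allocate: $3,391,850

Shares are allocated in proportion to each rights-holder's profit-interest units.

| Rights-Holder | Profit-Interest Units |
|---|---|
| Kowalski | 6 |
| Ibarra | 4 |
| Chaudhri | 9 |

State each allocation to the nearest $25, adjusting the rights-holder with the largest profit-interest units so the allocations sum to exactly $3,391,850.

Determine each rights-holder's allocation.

Sum of profit-interest units: 6 + 4 + 9 = 19.
Pro-rata amounts: Kowalski 1,071,110.53; Ibarra 714,073.68; Chaudhri 1,606,665.79.
After rounding ($25): Kowalski $1,071,100; Ibarra $714,075; Chaudhri $1,606,675. Sum = $3,391,850.
No rounding difference to absorb.

Kowalski: $1,071,100; Ibarra: $714,075; Chaudhri: $1,606,675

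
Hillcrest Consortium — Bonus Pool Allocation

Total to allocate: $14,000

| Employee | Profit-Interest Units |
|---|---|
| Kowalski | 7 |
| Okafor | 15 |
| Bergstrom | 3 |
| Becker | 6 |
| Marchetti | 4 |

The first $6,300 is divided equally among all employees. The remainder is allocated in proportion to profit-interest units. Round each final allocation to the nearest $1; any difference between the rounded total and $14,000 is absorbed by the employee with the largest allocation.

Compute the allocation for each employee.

First tranche $6,300 split equally: $1,260 each.
Remainder $7,700 by profit-interest units (total 35): Kowalski 1,540.00 → $1,540; Okafor 3,300.00 → $3,300; Bergstrom 660.00 → $660; Becker 1,320.00 → $1,320; Marchetti 880.00 → $880.
Totals: Kowalski $1,260 + $1,540 = $2,800; Okafor $1,260 + $3,300 = $4,560; Bergstrom $1,260 + $660 = $1,920; Becker $1,260 + $1,320 = $2,580; Marchetti $1,260 + $880 = $2,140.

Kowalski: $2,800; Okafor: $4,560; Bergstrom: $1,920; Becker: $2,580; Marchetti: $2,140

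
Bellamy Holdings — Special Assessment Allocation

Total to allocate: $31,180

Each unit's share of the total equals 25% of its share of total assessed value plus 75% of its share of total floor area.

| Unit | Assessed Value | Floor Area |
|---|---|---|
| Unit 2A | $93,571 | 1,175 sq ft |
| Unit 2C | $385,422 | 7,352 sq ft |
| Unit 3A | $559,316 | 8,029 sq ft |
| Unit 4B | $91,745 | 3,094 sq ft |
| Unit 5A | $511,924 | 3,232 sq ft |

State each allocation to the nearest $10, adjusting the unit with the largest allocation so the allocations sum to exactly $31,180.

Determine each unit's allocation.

Assessed value total 1,641,978; floor area total 22,882.
Composite weights (25% assessed value + 75% floor area): Unit 2A 0.0528; Unit 2C 0.2997; Unit 3A 0.3483; Unit 4B 0.1154; Unit 5A 0.1839.
Proportional shares: Unit 2A 1,645.04; Unit 2C 9,343.34; Unit 3A 10,860.75; Unit 4B 3,597.56; Unit 5A 5,733.32.
At nearest $10: Unit 2A $1,650; Unit 2C $9,340; Unit 3A $10,860; Unit 4B $3,600; Unit 5A $5,730. Sum = $31,180.
Rounded total matches; no reconciliation needed.

Unit 2A: $1,650; Unit 2C: $9,340; Unit 3A: $10,860; Unit 4B: $3,600; Unit 5A: $5,730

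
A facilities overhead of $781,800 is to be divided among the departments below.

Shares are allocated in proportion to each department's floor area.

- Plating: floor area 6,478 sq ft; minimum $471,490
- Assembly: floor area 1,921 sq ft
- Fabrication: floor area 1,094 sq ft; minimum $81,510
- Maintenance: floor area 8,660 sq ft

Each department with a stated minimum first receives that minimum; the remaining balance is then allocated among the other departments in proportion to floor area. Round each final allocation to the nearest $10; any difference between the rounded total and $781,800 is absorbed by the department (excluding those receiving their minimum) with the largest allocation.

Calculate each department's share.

Plating: $471,490 | Assembly: $41,540 | Fabrication: $81,510 | Maintenance: $187,260

Minimums first: Plating $471,490; Fabrication $81,510. Residual $228,800.
Residual split over remaining floor area 10,581: Assembly 41,539.06 → $41,540; Maintenance 187,260.94 → $187,260.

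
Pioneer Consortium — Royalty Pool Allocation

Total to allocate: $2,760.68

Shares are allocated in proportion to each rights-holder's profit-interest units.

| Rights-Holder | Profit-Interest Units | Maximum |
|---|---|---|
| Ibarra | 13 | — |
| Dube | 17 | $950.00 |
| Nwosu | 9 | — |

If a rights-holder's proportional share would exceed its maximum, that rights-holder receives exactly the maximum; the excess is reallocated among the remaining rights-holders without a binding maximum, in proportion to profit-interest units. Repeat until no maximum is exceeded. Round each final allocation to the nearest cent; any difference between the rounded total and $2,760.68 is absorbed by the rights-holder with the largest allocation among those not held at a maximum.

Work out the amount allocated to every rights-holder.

Profit-interest units total: 39.
Unconstrained shares: Ibarra 920.2267; Dube 1,203.3733; Nwosu 637.0800.
Capped: Dube ($950.00); remaining pool $1,810.68 reallocated over remaining profit-interest units 22.
Redistributed shares: Ibarra 1,069.9473 → $1,069.95; Nwosu 740.7327 → $740.73.

Ibarra: $1,069.95 | Dube: $950.00 | Nwosu: $740.73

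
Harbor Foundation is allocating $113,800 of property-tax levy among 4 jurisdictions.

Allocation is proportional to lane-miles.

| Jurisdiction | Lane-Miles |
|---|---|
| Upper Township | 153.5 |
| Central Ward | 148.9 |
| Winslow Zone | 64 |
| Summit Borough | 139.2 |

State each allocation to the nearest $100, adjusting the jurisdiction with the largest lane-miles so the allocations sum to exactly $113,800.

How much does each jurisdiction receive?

Total lane-miles = 505.6.
Unrounded shares: Upper Township 153.5/505.6 × $113,800 = 34,549.64; Central Ward 148.9/505.6 × $113,800 = 33,514.28; Winslow Zone 64/505.6 × $113,800 = 14,405.06; Summit Borough 139.2/505.6 × $113,800 = 31,331.01.
After rounding ($100): Upper Township $34,500; Central Ward $33,500; Winslow Zone $14,400; Summit Borough $31,300. Sum = $113,700.
Difference $113,800 − $113,700 = +$100 applied to largest lane-miles (Upper Township): Upper Township becomes $34,600.

Upper Township: $34,600 · Central Ward: $33,500 · Winslow Zone: $14,400 · Summit Borough: $31,300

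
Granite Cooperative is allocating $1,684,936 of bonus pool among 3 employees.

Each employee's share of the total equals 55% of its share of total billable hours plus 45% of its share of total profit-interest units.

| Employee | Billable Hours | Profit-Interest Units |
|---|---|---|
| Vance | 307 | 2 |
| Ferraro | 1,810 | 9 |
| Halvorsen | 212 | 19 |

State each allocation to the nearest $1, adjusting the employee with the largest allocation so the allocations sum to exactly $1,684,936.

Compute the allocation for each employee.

Billable hours total 2,329; profit-interest units total 30.
Blended shares (55% billable hours + 45% profit-interest units): Vance 0.1025; Ferraro 0.5624; Halvorsen 0.3351.
Pro-rata amounts: Vance 172,704.13; Ferraro 947,669.79; Halvorsen 564,562.08.
At nearest $1: Vance $172,704; Ferraro $947,670; Halvorsen $564,562. Sum = $1,684,936.
No rounding difference to absorb.

Vance: $172,704; Ferraro: $947,670; Halvorsen: $564,562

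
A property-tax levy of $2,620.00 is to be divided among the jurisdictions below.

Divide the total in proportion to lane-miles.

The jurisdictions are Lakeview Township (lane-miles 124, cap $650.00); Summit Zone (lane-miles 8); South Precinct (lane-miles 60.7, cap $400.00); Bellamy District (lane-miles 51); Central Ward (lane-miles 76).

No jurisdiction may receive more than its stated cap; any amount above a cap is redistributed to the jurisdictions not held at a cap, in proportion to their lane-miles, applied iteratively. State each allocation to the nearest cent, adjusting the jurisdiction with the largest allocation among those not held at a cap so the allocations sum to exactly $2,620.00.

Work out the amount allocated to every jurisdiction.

Lane-miles total: 319.7.
Proportional shares (ignoring caps): Lakeview Township 1,016.2027; Summit Zone 65.5615; South Precinct 497.4476; Bellamy District 417.9543; Central Ward 622.8339.
Capped: Lakeview Township ($650.00), South Precinct ($400.00); balance $1,570.00 reallocated over remaining lane-miles 135.
Shares after redistribution: Summit Zone 93.0370 → $93.04; Bellamy District 593.1111 → $593.11; Central Ward 883.8519 → $883.85.

Lakeview Township: $650.00 | Summit Zone: $93.04 | South Precinct: $400.00 | Bellamy District: $593.11 | Central Ward: $883.85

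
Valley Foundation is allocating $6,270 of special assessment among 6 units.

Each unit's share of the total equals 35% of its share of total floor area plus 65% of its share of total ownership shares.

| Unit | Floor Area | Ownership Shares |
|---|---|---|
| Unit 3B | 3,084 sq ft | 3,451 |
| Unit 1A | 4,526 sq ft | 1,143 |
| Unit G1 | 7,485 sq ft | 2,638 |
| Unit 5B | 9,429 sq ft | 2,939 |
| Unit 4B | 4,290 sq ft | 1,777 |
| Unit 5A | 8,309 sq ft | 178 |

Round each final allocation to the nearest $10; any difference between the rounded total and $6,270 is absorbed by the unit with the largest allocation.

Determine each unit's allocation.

Floor area total 37,123; ownership shares total 12,126.
Blended shares (35% floor area + 65% ownership shares): Unit 3B 0.2141; Unit 1A 0.1039; Unit G1 0.2120; Unit 5B 0.2464; Unit 4B 0.1357; Unit 5A 0.0879.
Pro-rata amounts: Unit 3B 1,342.18; Unit 1A 651.71; Unit G1 1,329.09; Unit 5B 1,545.17; Unit 4B 850.84; Unit 5A 551.01.
After rounding ($10): Unit 3B $1,340; Unit 1A $650; Unit G1 $1,330; Unit 5B $1,550; Unit 4B $850; Unit 5A $550. Sum = $6,270.
No rounding difference to absorb.

Unit 3B: $1,340 | Unit 1A: $650 | Unit G1: $1,330 | Unit 5B: $1,550 | Unit 4B: $850 | Unit 5A: $550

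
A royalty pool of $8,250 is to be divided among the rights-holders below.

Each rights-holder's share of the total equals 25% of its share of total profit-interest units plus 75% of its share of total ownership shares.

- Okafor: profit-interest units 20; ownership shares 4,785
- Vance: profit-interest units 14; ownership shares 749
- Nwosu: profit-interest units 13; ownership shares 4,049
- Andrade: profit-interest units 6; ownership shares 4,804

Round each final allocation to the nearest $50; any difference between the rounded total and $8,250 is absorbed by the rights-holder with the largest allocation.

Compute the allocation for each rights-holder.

Totals — profit-interest units 53, ownership shares 14,387.
Composite weights (25% profit-interest units + 75% ownership shares): Okafor 0.3438; Vance 0.1051; Nwosu 0.2724; Andrade 0.2787.
Unrounded shares: Okafor 2,836.21; Vance 866.94; Nwosu 2,247.27; Andrade 2,299.57.
Rounded to nearest $50: Okafor $2,850; Vance $850; Nwosu $2,250; Andrade $2,300. Sum = $8,250.
No rounding difference to absorb.

Okafor: $2,850; Vance: $850; Nwosu: $2,250; Andrade: $2,300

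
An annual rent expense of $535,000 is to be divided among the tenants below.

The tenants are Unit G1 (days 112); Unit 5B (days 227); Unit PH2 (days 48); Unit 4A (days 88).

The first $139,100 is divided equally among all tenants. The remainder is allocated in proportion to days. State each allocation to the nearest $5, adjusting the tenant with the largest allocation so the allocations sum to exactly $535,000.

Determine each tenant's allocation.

Unit G1: $128,125 | Unit 5B: $223,975 | Unit PH2: $74,780 | Unit 4A: $108,120

Equal tier: $139,100 ÷ 4 = $34,775 apiece.
Remainder $395,900 by days (total 475): Unit G1 93,349.05 → $93,350; Unit 5B 189,198.53 → $189,200; Unit PH2 40,006.74 → $40,005; Unit 4A 73,345.68 → $73,345.
Totals: Unit G1 $34,775 + $93,350 = $128,125; Unit 5B $34,775 + $189,200 = $223,975; Unit PH2 $34,775 + $40,005 = $74,780; Unit 4A $34,775 + $73,345 = $108,120.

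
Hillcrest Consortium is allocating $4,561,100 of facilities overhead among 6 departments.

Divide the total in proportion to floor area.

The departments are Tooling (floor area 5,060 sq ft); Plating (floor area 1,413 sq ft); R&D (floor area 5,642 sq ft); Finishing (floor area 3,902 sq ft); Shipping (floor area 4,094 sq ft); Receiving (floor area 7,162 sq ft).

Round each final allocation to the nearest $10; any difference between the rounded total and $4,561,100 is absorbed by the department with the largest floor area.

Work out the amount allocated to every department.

Tooling: $846,230 · Plating: $236,310 · R&D: $943,560 · Finishing: $652,570 · Shipping: $684,680 · Receiving: $1,197,750

Combined floor area = 27,273.
Raw shares: Tooling 5,060/27,273 × $4,561,100 = 846,227.62; Plating 1,413/27,273 × $4,561,100 = 236,308.23; R&D 5,642/27,273 × $4,561,100 = 943,560.53; Finishing 3,902/27,273 × $4,561,100 = 652,565.26; Shipping 4,094/27,273 × $4,561,100 = 684,675.08; Receiving 7,162/27,273 × $4,561,100 = 1,197,763.29.
Rounded to nearest $10: Tooling $846,230; Plating $236,310; R&D $943,560; Finishing $652,570; Shipping $684,680; Receiving $1,197,760. Sum = $4,561,110.
Difference $4,561,100 − $4,561,110 = −$10 applied to largest floor area (Receiving): Receiving becomes $1,197,750.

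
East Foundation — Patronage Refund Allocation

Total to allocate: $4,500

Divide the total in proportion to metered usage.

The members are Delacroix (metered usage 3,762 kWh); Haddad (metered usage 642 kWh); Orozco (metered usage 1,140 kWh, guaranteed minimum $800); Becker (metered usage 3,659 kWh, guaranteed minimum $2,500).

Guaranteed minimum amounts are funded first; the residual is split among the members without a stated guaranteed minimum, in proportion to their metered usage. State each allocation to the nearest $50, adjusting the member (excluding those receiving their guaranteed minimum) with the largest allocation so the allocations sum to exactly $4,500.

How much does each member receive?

Guaranteed amounts: Orozco $800; Becker $2,500. Residual $1,200.
Residual split over remaining metered usage 4,404: Delacroix 1,025.07 → $1,050; Haddad 174.93 → $150.

Delacroix: $1,050; Haddad: $150; Orozco: $800; Becker: $2,500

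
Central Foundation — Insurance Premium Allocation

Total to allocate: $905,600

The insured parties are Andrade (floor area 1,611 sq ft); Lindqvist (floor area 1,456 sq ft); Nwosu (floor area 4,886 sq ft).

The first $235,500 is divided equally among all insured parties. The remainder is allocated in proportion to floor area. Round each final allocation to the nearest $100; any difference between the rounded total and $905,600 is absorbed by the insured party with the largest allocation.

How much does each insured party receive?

Andrade: $214,200 | Lindqvist: $201,200 | Nwosu: $490,200

Equal tier: $235,500 ÷ 3 = $78,500 apiece.
Remainder $670,100 by floor area (total 7,953): Andrade 135,738.85 → $135,700; Lindqvist 122,678.94 → $122,700; Nwosu 411,682.21 → $411,700.
Totals: Andrade $78,500 + $135,700 = $214,200; Lindqvist $78,500 + $122,700 = $201,200; Nwosu $78,500 + $411,700 = $490,200.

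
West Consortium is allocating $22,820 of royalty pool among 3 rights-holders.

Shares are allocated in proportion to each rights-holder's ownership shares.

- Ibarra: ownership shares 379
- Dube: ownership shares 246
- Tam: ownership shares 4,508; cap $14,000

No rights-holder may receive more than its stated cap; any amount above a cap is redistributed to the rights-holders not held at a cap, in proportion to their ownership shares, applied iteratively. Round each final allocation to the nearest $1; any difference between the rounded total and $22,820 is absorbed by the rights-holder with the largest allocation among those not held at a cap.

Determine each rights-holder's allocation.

Combined ownership shares = 5,133.
Unconstrained shares: Ibarra 1,684.94; Dube 1,093.65; Tam 20,041.41.
Cap binds for Tam ($14,000); remaining pool $8,820 reallocated over remaining ownership shares 625.
Shares after redistribution: Ibarra 5,348.45 → $5,348; Dube 3,471.55 → $3,472.

Ibarra: $5,348 | Dube: $3,472 | Tam: $14,000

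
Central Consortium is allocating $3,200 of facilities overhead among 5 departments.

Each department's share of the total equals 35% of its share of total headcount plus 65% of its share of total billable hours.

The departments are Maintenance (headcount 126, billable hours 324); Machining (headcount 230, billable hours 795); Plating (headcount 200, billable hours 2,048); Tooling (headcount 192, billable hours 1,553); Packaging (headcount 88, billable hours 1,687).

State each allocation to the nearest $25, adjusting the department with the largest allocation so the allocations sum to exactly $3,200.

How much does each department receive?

Maintenance: $275 · Machining: $575 · Plating: $925 · Tooling: $750 · Packaging: $675

Totals — headcount 836, billable hours 6,407.
Composite weights (35% headcount + 65% billable hours): Maintenance 0.0856; Machining 0.1769; Plating 0.2915; Tooling 0.2379; Packaging 0.2080.
Unrounded shares: Maintenance 273.99; Machining 566.23; Plating 932.82; Tooling 761.40; Packaging 665.57.
After rounding ($25): Maintenance $275; Machining $575; Plating $925; Tooling $750; Packaging $675. Sum = $3,200.
No rounding difference to absorb.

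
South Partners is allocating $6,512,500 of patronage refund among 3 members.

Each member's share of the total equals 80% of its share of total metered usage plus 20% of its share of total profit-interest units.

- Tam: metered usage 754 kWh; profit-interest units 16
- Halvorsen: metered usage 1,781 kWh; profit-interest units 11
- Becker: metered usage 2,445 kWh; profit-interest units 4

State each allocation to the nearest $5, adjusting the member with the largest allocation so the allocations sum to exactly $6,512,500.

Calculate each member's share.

Totals — metered usage 4,980, profit-interest units 31.
Blended shares (80% metered usage + 20% profit-interest units): Tam 0.2244; Halvorsen 0.3571; Becker 0.4186.
Raw shares: Tam 1,461,081.36; Halvorsen 2,325,432.44; Becker 2,725,986.20.
After rounding ($5): Tam $1,461,080; Halvorsen $2,325,430; Becker $2,725,985. Sum = $6,512,495.
Difference $6,512,500 − $6,512,495 = +$5 applied to largest allocation (Becker): Becker becomes $2,725,990.

Tam: $1,461,080; Halvorsen: $2,325,430; Becker: $2,725,990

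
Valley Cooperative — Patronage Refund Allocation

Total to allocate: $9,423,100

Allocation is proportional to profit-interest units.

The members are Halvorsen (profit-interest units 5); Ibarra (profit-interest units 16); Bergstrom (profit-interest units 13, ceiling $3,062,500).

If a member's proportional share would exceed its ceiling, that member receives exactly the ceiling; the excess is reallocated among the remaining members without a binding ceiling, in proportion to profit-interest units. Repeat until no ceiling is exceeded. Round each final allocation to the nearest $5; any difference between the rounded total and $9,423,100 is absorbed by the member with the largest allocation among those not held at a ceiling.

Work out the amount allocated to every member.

Profit-interest units total: 34.
Unconstrained shares: Halvorsen 1,385,750.00; Ibarra 4,434,400.00; Bergstrom 3,602,950.00.
Cap binds for Bergstrom ($3,062,500); residual $6,360,600 reallocated over remaining profit-interest units 21.
Remaining shares: Halvorsen 1,514,428.57 → $1,514,430; Ibarra 4,846,171.43 → $4,846,170.

Halvorsen: $1,514,430; Ibarra: $4,846,170; Bergstrom: $3,062,500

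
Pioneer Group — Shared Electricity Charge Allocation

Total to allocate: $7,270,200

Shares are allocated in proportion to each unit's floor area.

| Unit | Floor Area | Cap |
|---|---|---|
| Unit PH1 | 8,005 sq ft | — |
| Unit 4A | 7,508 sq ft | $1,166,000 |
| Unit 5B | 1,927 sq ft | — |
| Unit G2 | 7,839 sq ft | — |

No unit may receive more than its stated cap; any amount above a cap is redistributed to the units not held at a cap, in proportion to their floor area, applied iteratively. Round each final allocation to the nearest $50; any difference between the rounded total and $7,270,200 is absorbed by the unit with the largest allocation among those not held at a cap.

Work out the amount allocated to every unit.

Combined floor area = 25,279.
Pro-rata shares before constraints: Unit PH1 2,302,225.21; Unit 4A 2,159,288.80; Unit 5B 554,202.12; Unit G2 2,254,483.87.
Held at cap: Unit 4A ($1,166,000); residual $6,104,200 reallocated over remaining floor area 17,771.
Shares after redistribution: Unit PH1 2,749,655.11 → $2,749,650; Unit 5B 661,909.48 → $661,900; Unit G2 2,692,635.41 → $2,692,650.

Unit PH1: $2,749,650 | Unit 4A: $1,166,000 | Unit 5B: $661,900 | Unit G2: $2,692,650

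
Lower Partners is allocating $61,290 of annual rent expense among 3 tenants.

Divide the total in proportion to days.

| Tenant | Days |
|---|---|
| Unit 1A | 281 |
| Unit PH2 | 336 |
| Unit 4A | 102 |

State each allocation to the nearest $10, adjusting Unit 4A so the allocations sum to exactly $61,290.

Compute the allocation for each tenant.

Days total: 719.
Pro-rata amounts: Unit 1A 281/719 × $61,290 = 23,953.39; Unit PH2 336/719 × $61,290 = 28,641.78; Unit 4A 102/719 × $61,290 = 8,694.83.
Rounded to nearest $10: Unit 1A $23,950; Unit PH2 $28,640; Unit 4A $8,690. Sum = $61,280.
Difference $61,290 − $61,280 = +$10 applied to Unit 4A: Unit 4A becomes $8,700.

Unit 1A: $23,950; Unit PH2: $28,640; Unit 4A: $8,700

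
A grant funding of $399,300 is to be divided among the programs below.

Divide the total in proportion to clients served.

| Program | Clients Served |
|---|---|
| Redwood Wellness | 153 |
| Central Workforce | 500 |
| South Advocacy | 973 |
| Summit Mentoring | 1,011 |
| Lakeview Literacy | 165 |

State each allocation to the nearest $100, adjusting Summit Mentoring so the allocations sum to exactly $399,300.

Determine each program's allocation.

Sum of clients served: 2,802.
Pro-rata amounts: Redwood Wellness 153/2,802 × $399,300 = 21,803.32; Central Workforce 500/2,802 × $399,300 = 71,252.68; South Advocacy 973/2,802 × $399,300 = 138,657.71; Summit Mentoring 1,011/2,802 × $399,300 = 144,072.91; Lakeview Literacy 165/2,802 × $399,300 = 23,513.38.
Rounded to nearest $100: Redwood Wellness $21,800; Central Workforce $71,300; South Advocacy $138,700; Summit Mentoring $144,100; Lakeview Literacy $23,500. Sum = $399,400.
Difference $399,300 − $399,400 = −$100 applied to Summit Mentoring: Summit Mentoring becomes $144,000.

Redwood Wellness: $21,800; Central Workforce: $71,300; South Advocacy: $138,700; Summit Mentoring: $144,000; Lakeview Literacy: $23,500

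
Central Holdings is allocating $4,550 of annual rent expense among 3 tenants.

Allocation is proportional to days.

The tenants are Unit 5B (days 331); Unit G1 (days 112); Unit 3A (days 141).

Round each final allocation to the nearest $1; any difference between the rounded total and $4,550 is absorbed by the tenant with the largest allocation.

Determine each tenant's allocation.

Unit 5B: $2,578 · Unit G1: $873 · Unit 3A: $1,099

Sum of days: 584.
Pro-rata amounts: Unit 5B 331/584 × $4,550 = 2,578.85; Unit G1 112/584 × $4,550 = 872.60; Unit 3A 141/584 × $4,550 = 1,098.54.
At nearest $1: Unit 5B $2,579; Unit G1 $873; Unit 3A $1,099. Sum = $4,551.
Difference $4,550 − $4,551 = −$1 applied to largest allocation (Unit 5B): Unit 5B becomes $2,578.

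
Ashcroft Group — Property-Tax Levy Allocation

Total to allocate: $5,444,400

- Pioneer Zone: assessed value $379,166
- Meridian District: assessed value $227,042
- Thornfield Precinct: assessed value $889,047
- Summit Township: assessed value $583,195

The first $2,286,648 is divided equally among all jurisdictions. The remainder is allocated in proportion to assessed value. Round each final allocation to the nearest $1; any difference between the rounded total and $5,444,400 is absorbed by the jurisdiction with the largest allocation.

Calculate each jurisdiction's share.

$2,286,648 shared equally gives $571,662 per jurisdiction.
Remainder $3,157,752 by assessed value (total 2,078,450): Pioneer Zone 576,060.14 → $576,060; Meridian District 344,940.86 → $344,941; Thornfield Precinct 1,350,713.24 → $1,350,713; Summit Township 886,037.76 → $886,038.
Totals: Pioneer Zone $571,662 + $576,060 = $1,147,722; Meridian District $571,662 + $344,941 = $916,603; Thornfield Precinct $571,662 + $1,350,713 = $1,922,375; Summit Township $571,662 + $886,038 = $1,457,700.

Pioneer Zone: $1,147,722; Meridian District: $916,603; Thornfield Precinct: $1,922,375; Summit Township: $1,457,700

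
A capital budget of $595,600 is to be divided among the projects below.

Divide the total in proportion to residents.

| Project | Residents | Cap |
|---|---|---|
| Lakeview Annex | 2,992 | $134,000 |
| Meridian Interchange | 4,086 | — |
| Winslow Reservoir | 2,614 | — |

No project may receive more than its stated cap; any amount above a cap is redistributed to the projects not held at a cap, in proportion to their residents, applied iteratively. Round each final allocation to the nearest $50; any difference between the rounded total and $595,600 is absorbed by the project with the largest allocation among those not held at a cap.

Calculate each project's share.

Lakeview Annex: $134,000 | Meridian Interchange: $281,500 | Winslow Reservoir: $180,100

Total residents = 9,692.
Pro-rata shares before constraints: Lakeview Annex 183,866.61; Meridian Interchange 251,095.91; Winslow Reservoir 160,637.47.
Capped: Lakeview Annex ($134,000); balance $461,600 reallocated over remaining residents 6,700.
Shares after redistribution: Meridian Interchange 281,507.10 → $281,500; Winslow Reservoir 180,092.90 → $180,100.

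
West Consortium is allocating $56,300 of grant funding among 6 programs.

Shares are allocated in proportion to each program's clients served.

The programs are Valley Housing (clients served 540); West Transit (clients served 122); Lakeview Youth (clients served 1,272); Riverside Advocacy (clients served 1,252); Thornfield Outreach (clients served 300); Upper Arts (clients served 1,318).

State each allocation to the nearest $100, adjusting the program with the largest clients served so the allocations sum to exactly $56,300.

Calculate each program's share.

Valley Housing: $6,300 · West Transit: $1,400 · Lakeview Youth: $14,900 · Riverside Advocacy: $14,700 · Thornfield Outreach: $3,500 · Upper Arts: $15,500

Clients served total: 4,804.
Pro-rata amounts: Valley Housing 540/4,804 × $56,300 = 6,328.48; West Transit 122/4,804 × $56,300 = 1,429.77; Lakeview Youth 1,272/4,804 × $56,300 = 14,907.08; Riverside Advocacy 1,252/4,804 × $56,300 = 14,672.69; Thornfield Outreach 300/4,804 × $56,300 = 3,515.82; Upper Arts 1,318/4,804 × $56,300 = 15,446.17.
At nearest $100: Valley Housing $6,300; West Transit $1,400; Lakeview Youth $14,900; Riverside Advocacy $14,700; Thornfield Outreach $3,500; Upper Arts $15,400. Sum = $56,200.
Difference $56,300 − $56,200 = +$100 applied to largest clients served (Upper Arts): Upper Arts becomes $15,500.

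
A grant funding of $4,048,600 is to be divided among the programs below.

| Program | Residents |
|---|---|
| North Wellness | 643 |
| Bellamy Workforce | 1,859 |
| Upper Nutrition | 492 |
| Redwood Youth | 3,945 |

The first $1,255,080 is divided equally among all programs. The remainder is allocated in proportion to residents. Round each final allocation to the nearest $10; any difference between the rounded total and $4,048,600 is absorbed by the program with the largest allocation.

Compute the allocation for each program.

Equal tier: $1,255,080 ÷ 4 = $313,770 apiece.
Remainder $2,793,520 by residents (total 6,939): North Wellness 258,860.55 → $258,860; Bellamy Workforce 748,400.88 → $748,400; Upper Nutrition 198,070.59 → $198,070; Redwood Youth 1,588,187.98 → $1,588,190.
Totals: North Wellness $313,770 + $258,860 = $572,630; Bellamy Workforce $313,770 + $748,400 = $1,062,170; Upper Nutrition $313,770 + $198,070 = $511,840; Redwood Youth $313,770 + $1,588,190 = $1,901,960.

North Wellness: $572,630 | Bellamy Workforce: $1,062,170 | Upper Nutrition: $511,840 | Redwood Youth: $1,901,960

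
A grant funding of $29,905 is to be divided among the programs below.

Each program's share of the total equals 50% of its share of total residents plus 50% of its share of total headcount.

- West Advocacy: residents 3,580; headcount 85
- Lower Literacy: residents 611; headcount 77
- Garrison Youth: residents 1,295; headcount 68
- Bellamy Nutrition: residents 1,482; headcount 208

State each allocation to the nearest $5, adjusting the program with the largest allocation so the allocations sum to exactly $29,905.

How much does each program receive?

West Advocacy: $10,585 | Lower Literacy: $3,940 | Garrison Youth: $5,100 | Bellamy Nutrition: $10,280

Totals — residents 6,968, headcount 438.
Combined weights (50% residents + 50% headcount): West Advocacy 0.3539; Lower Literacy 0.1317; Garrison Youth 0.1706; Bellamy Nutrition 0.3438.
Pro-rata amounts: West Advocacy 10,584.00; Lower Literacy 3,939.77; Garrison Youth 5,100.31; Bellamy Nutrition 10,280.93.
At nearest $5: West Advocacy $10,585; Lower Literacy $3,940; Garrison Youth $5,100; Bellamy Nutrition $10,280. Sum = $29,905.
Rounded total matches; no reconciliation needed.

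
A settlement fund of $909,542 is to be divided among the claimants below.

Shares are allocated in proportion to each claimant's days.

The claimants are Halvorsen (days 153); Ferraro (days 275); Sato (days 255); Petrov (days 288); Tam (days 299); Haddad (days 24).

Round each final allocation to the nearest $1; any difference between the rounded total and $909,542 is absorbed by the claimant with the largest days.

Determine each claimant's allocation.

Days total: 1,294.
Raw shares: Halvorsen 153/1,294 × $909,542 = 107,542.45; Ferraro 275/1,294 × $909,542 = 193,295.25; Sato 255/1,294 × $909,542 = 179,237.41; Petrov 288/1,294 × $909,542 = 202,432.84; Tam 299/1,294 × $909,542 = 210,164.65; Haddad 24/1,294 × $909,542 = 16,869.40.
At nearest $1: Halvorsen $107,542; Ferraro $193,295; Sato $179,237; Petrov $202,433; Tam $210,165; Haddad $16,869. Sum = $909,541.
Difference $909,542 − $909,541 = +$1 applied to largest days (Tam): Tam becomes $210,166.

Halvorsen: $107,542 | Ferraro: $193,295 | Sato: $179,237 | Petrov: $202,433 | Tam: $210,166 | Haddad: $16,869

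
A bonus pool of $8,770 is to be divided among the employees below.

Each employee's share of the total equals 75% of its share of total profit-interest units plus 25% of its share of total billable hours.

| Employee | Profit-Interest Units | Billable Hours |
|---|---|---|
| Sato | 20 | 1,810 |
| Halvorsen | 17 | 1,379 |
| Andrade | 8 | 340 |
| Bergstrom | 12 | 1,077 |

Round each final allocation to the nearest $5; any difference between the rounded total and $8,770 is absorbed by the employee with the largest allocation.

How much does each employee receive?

Sato: $3,170 · Halvorsen: $2,620 · Andrade: $1,085 · Bergstrom: $1,895

Totals — profit-interest units 57, billable hours 4,606.
Composite weights (75% profit-interest units + 25% billable hours): Sato 0.3614; Halvorsen 0.2985; Andrade 0.1237; Bergstrom 0.2164.
Raw shares: Sato 3,169.47; Halvorsen 2,618.13; Andrade 1,085.00; Bergstrom 1,897.40.
Rounded to nearest $5: Sato $3,170; Halvorsen $2,620; Andrade $1,085; Bergstrom $1,895. Sum = $8,770.
Rounded total matches; no reconciliation needed.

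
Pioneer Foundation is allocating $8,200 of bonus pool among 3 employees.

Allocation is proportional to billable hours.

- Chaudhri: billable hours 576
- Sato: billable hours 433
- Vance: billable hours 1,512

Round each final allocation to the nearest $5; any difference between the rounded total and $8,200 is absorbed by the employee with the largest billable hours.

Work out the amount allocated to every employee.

Sum of billable hours: 2,521.
Pro-rata amounts: Chaudhri 576/2,521 × $8,200 = 1,873.54; Sato 433/2,521 × $8,200 = 1,408.41; Vance 1,512/2,521 × $8,200 = 4,918.05.
Rounded to nearest $5: Chaudhri $1,875; Sato $1,410; Vance $4,920. Sum = $8,205.
Difference $8,200 − $8,205 = −$5 applied to largest billable hours (Vance): Vance becomes $4,915.

Chaudhri: $1,875 · Sato: $1,410 · Vance: $4,915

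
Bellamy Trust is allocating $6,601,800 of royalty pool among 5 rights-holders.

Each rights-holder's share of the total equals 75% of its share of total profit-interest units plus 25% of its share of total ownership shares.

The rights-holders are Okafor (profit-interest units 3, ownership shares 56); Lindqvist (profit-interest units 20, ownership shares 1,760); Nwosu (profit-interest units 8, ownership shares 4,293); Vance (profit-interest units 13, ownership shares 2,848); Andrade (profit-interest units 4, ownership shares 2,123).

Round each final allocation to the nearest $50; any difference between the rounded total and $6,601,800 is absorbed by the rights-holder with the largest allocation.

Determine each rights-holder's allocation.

Okafor: $317,800 · Lindqvist: $2,325,250 · Nwosu: $1,464,700 · Vance: $1,765,200 · Andrade: $728,850

Profit-interest units total 48; ownership shares total 11,080.
Composite weights (75% profit-interest units + 25% ownership shares): Okafor 0.0481; Lindqvist 0.3522; Nwosu 0.2219; Vance 0.2674; Andrade 0.1104.
Raw shares: Okafor 317,801.00; Lindqvist 2,325,227.84; Nwosu 1,464,699.90; Vance 1,765,221.82; Andrade 728,849.44.
After rounding ($50): Okafor $317,800; Lindqvist $2,325,250; Nwosu $1,464,700; Vance $1,765,200; Andrade $728,850. Sum = $6,601,800.
Sum already equals the total — no adjustment.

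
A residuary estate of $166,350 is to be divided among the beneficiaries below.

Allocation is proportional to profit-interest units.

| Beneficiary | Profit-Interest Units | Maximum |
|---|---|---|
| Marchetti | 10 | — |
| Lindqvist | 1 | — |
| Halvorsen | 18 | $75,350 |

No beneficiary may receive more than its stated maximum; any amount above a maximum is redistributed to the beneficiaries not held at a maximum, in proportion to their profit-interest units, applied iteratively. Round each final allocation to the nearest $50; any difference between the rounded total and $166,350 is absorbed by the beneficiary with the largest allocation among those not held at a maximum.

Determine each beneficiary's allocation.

Marchetti: $82,750; Lindqvist: $8,250; Halvorsen: $75,350

Profit-interest units total: 29.
Proportional shares (ignoring caps): Marchetti 57,362.07; Lindqvist 5,736.21; Halvorsen 103,251.72.
Cap binds for Halvorsen ($75,350); balance $91,000 reallocated over remaining profit-interest units 11.
Remaining shares: Marchetti 82,727.27 → $82,750; Lindqvist 8,272.73 → $8,250.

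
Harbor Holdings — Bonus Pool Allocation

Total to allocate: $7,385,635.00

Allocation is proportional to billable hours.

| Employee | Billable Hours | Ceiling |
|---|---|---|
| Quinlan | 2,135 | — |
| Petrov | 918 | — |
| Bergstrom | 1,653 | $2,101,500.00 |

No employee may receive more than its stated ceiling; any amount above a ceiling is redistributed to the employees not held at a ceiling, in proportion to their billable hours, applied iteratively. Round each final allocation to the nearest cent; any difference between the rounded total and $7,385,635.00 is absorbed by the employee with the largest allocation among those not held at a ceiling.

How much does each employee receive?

Quinlan: $3,695,259.82 | Petrov: $1,588,875.18 | Bergstrom: $2,101,500.00

Billable hours total: 4,706.
Proportional shares (ignoring caps): Quinlan 3,350,686.5119; Petrov 1,440,716.7297; Bergstrom 2,594,231.7584.
Cap binds for Bergstrom ($2,101,500.00); balance $5,284,135.00 reallocated over remaining billable hours 3,053.
Redistributed shares: Quinlan 3,695,259.8182 → $3,695,259.82; Petrov 1,588,875.1818 → $1,588,875.18.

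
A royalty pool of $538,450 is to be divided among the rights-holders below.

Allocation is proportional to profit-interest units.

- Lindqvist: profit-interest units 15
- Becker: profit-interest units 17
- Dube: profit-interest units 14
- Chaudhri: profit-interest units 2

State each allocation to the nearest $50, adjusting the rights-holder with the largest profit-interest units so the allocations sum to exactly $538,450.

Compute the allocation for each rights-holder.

Lindqvist: $168,250 · Becker: $190,700 · Dube: $157,050 · Chaudhri: $22,450

Total profit-interest units = 15 + 17 + 14 + 2 = 48.
Raw shares: Lindqvist 168,265.62; Becker 190,701.04; Dube 157,047.92; Chaudhri 22,435.42.
Rounded to nearest $50: Lindqvist $168,250; Becker $190,700; Dube $157,050; Chaudhri $22,450. Sum = $538,450.
Sum already equals the total — no adjustment.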